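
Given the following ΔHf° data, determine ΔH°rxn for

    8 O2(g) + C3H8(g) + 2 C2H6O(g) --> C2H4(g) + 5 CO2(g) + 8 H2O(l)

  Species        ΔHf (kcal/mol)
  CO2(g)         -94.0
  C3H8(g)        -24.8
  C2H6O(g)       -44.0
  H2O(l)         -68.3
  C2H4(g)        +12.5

ΔH°rxn = -891.1 kcal/mol

Products: 1·(+12.5) + 5·(-94.0) + 8·(-68.3) = -1003.9
Reactants: 8·(+0.0) + 1·(-24.8) + 2·(-44.0) = -112.8
ΔH°rxn = (-1003.9) − (-112.8) = -891.1 kcal/mol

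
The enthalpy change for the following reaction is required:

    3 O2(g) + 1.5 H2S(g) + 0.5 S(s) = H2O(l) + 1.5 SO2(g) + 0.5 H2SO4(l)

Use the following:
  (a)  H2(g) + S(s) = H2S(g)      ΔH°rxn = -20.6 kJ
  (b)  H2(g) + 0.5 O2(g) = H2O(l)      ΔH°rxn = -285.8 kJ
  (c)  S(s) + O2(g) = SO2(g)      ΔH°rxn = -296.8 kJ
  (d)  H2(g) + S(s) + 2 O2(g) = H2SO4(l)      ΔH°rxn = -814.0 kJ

(a) reversed and × 3/2: (-3/2)·(-20.6) = +30.9 kJ
(b) as written: -285.8 kJ
(c) × 3/2: (3/2)·(-296.8) = -445.2 kJ
(d) × 1/2: (1/2)·(-814.0) = -407.0 kJ
ΔH°rxn = (-3/2)·(-20.6) + (1)·(-285.8) + (3/2)·(-296.8) + (1/2)·(-814.0) = -1107.1 kJ

ΔH°rxn = -1107.1 kJ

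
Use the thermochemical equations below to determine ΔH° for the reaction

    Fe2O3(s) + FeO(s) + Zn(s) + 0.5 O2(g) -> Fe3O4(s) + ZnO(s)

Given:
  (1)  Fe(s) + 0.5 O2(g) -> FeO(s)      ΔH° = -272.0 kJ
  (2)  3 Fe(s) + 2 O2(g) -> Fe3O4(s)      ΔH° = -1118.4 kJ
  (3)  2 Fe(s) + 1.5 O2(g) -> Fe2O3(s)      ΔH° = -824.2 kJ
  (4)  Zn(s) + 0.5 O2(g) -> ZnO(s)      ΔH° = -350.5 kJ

(1) reversed (FeO(s) must end up as a reactant): +272.0 kJ
(2) as written (Fe3O4(s) already on the product side): -1118.4 kJ
(3) reversed (Fe2O3(s) must end up as a reactant): +824.2 kJ
(4) as written (ZnO(s) already on the product side): -350.5 kJ
Combining the equations, ΔH° = (+272.0) + (-1118.4) + (+824.2) + (-350.5) = -372.7 kJ

ΔH° = -372.7 kJ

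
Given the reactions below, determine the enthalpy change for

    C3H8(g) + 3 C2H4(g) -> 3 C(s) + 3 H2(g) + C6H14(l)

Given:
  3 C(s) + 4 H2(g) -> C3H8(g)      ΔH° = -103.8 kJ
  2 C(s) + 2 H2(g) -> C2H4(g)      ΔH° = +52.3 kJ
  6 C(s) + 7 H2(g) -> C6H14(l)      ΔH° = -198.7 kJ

equation 1 reversed: +103.8 kJ
equation 2 reversed and × 3: (-3)·(+52.3) = -156.9 kJ
equation 3 as written: -198.7 kJ
ΔH° = (+103.8) + (-156.9) + (-198.7) = -251.8 kJ

ΔH° = -251.8 kJ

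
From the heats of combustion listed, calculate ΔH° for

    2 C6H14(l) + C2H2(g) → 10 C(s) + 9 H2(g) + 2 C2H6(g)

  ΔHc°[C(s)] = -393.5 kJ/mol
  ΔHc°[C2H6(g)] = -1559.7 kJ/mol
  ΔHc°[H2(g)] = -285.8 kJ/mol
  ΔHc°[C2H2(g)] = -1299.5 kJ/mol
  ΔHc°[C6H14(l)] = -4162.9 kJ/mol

ΔH° = 1.3 kJ/mol

Using ΔH = Σ nΔHc°(reactants) − Σ nΔHc°(products):
= [2·(-4162.9) + 1·(-1299.5)] − [10·(-393.5) + 9·(-285.8) + 2·(-1559.7)]
= 1.3 kJ/mol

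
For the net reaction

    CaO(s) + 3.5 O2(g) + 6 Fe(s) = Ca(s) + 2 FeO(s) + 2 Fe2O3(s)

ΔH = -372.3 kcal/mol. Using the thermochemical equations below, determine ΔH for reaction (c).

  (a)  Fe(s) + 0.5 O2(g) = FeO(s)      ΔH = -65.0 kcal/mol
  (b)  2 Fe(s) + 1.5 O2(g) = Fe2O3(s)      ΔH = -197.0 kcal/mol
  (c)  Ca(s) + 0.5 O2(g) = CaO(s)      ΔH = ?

ΔH = -151.7 kcal/mol

(a) × 2 (×2 to match 2 FeO(s) in the target): (2)·(-65.0) = -130.0 kcal/mol
(b) × 2 (scale by 2 for the 2 Fe2O3(s)): (2)·(-197.0) = -394.0 kcal/mol
(c) reversed (reverse to put CaO(s) on the reactant side): contributes −x
-372.3 = (-130.0) + (-394.0) − x
x = (-372.3 − (-524.0)) / (-1) = -151.7 kcal/mol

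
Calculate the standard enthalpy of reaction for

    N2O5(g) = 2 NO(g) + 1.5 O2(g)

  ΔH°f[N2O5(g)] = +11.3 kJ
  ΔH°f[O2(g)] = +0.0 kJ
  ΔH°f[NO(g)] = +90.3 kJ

ΔH_rxn = 169.3 kJ

Products: 2·(+90.3) + 3/2·(+0.0) = +180.6
Reactants: 1·(+11.3) = +11.3
ΔH_rxn = (+180.6) − (+11.3) = 169.3 kJ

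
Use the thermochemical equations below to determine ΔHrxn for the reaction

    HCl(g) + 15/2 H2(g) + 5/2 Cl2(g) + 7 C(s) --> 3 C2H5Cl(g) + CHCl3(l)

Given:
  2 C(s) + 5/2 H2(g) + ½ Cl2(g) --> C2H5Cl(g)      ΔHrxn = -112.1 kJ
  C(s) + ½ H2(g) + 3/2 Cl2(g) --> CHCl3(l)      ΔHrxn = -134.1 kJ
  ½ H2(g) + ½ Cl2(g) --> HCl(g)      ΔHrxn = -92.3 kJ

equation 1 × 3 (scale by 3 for the 3 C2H5Cl(g)): (3)·(-112.1) = -336.3 kJ
equation 2 as written (CHCl3(l) already on the product side): -134.1 kJ
equation 3 reversed (reverse to put HCl(g) on the reactant side): +92.3 kJ
Summing the manipulated equations, ΔHrxn = (3)·(-112.1) + (1)·(-134.1) + (-1)·(-92.3) = -378.1 kJ

ΔHrxn = -378.1 kJ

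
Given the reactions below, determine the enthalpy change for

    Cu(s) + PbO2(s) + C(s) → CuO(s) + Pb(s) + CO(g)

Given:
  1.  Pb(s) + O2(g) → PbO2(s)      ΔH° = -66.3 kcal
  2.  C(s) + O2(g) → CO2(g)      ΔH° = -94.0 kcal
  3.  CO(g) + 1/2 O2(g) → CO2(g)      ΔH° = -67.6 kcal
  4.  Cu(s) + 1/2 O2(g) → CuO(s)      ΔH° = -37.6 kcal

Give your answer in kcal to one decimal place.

ΔH° = 2.3 kcal

eq. 1 reversed: +66.3 kcal
eq. 2 as written: -94.0 kcal
eq. 3 reversed: +67.6 kcal
eq. 4 as written: -37.6 kcal
ΔH° = (+66.3) + (-94.0) + (+67.6) + (-37.6) = 2.3 kcal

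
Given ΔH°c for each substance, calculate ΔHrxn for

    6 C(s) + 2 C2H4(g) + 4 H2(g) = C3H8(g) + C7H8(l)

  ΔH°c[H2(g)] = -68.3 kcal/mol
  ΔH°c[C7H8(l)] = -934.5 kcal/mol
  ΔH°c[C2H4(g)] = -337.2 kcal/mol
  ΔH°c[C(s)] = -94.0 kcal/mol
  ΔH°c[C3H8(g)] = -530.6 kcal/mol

With combustion enthalpies, reactants minus products:
= [6·(-94.0) + 2·(-337.2) + 4·(-68.3)] − [1·(-530.6) + 1·(-934.5)]
= -46.5 kcal/mol

ΔHrxn = -46.5 kcal/mol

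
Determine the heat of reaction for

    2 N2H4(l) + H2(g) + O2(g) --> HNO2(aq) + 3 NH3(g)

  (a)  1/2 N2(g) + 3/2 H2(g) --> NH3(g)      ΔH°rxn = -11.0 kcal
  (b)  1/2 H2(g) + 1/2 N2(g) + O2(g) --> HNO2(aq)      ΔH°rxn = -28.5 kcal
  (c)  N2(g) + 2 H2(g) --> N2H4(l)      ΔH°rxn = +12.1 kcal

ΔH°rxn = -85.7 kcal

(a) × 3: (3)·(-11.0) = -33.0 kcal
(b) as written: -28.5 kcal
(c) reversed and × 2: (-2)·(+12.1) = -24.2 kcal
Since enthalpy is a state function, ΔH°rxn = (3)·(-11.0) + (1)·(-28.5) + (-2)·(+12.1) = -85.7 kcal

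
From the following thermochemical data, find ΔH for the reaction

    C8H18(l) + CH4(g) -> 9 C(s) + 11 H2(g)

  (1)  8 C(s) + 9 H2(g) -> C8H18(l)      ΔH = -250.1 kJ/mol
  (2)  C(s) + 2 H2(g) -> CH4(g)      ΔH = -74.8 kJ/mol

(1) reversed: +250.1 kJ/mol
(2) reversed: +74.8 kJ/mol
Combining the equations, ΔH = (+250.1) + (+74.8) = 324.9 kJ/mol

ΔH = 324.9 kJ/mol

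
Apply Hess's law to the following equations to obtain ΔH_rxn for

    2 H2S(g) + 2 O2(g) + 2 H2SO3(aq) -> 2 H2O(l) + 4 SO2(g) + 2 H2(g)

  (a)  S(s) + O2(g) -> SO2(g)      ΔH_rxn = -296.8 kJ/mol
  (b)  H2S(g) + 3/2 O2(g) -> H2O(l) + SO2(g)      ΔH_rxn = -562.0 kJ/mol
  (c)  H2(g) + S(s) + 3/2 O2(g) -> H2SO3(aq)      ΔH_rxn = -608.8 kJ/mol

(a) × 2: (2)·(-296.8) = -593.6 kJ/mol
(b) × 2 (scale by 2 for the 2 H2S(g)): (2)·(-562.0) = -1124.0 kJ/mol
(c) reversed and × 2 (reverse to put H2SO3(aq) on the reactant side; ×2 to match 2 H2SO3(aq) in the target): (-2)·(-608.8) = +1217.6 kJ/mol
ΔH_rxn = (2)·(-296.8) + (2)·(-562.0) + (-2)·(-608.8) = -500.0 kJ/mol

ΔH_rxn = -500.0 kJ/mol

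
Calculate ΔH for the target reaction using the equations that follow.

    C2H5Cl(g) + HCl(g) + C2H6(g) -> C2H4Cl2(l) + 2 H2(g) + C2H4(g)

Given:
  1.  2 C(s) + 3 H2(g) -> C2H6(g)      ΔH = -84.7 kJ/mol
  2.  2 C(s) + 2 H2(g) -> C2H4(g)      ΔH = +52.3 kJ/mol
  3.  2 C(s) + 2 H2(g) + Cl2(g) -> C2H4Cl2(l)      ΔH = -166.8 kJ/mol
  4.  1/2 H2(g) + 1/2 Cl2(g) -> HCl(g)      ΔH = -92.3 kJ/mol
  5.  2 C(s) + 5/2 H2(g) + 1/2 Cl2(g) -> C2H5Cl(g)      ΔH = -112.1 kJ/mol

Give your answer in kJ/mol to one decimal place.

ΔH = 174.6 kJ/mol

eq. 1 reversed (reverse to put C2H6(g) on the reactant side): +84.7 kJ/mol
eq. 2 as written (C2H4(g) already on the product side): +52.3 kJ/mol
eq. 3 as written (C2H4Cl2(l) already on the product side): -166.8 kJ/mol
eq. 4 reversed (HCl(g) must end up as a reactant): +92.3 kJ/mol
eq. 5 reversed (reverse to put C2H5Cl(g) on the reactant side): +112.1 kJ/mol
By Hess's law, ΔH = (+84.7) + (+52.3) + (-166.8) + (+92.3) + (+112.1) = 174.6 kJ/mol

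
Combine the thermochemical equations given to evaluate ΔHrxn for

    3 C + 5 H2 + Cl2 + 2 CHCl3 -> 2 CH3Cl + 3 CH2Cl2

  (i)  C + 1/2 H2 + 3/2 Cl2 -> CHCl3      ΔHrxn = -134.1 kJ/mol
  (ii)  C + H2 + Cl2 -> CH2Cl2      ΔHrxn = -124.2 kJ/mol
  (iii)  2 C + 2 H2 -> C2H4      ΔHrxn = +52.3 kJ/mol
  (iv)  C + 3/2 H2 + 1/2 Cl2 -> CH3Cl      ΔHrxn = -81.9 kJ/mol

(i) reversed and × 2: (-2)·(-134.1) = +268.2 kJ/mol
(ii) × 3: (3)·(-124.2) = -372.6 kJ/mol
(iii): not needed.
(iv) × 2: (2)·(-81.9) = -163.8 kJ/mol
Combining the equations, ΔHrxn = (-2)·(-134.1) + (3)·(-124.2) + (2)·(-81.9) = -268.2 kJ/mol

ΔHrxn = -268.2 kJ/mol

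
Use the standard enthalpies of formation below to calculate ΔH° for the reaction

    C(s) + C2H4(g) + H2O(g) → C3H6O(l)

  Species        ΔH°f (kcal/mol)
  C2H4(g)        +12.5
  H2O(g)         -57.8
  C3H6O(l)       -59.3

Products: 1·(-59.3) = -59.3
Reactants: 1·(+0.0) + 1·(+12.5) + 1·(-57.8) = -45.3
ΔH° = (-59.3) − (-45.3) = -14.0 kcal/mol

ΔH° = -14.0 kcal/mol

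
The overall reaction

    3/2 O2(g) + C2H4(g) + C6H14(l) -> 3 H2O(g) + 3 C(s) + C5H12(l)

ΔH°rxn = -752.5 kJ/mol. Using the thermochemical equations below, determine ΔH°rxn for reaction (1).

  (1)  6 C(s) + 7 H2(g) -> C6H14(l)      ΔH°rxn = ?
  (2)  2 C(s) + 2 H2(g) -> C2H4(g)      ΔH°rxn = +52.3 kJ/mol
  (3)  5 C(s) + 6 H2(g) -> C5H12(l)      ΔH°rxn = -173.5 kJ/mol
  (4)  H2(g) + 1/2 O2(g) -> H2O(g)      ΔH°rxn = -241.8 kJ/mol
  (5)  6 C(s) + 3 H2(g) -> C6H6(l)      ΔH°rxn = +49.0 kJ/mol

ΔH°rxn = -198.7 kJ/mol

(1) reversed: contributes −x
(2) reversed: -52.3 kJ/mol
(3) as written: -173.5 kJ/mol
(4) × 3: (3)·(-241.8) = -725.4 kJ/mol
(5): not needed.
-752.5 = (-52.3) + (-173.5) + (-725.4) − x
x = (-752.5 − (-951.2)) / (-1) = -198.7 kJ/mol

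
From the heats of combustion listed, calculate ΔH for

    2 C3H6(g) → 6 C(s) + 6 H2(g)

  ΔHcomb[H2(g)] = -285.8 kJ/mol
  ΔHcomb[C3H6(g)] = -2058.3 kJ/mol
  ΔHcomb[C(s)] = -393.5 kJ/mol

ΔH = -40.8 kJ/mol

Using ΔH = Σ nΔHc°(reactants) − Σ nΔHc°(products):
= [2·(-2058.3)] − [6·(-393.5) + 6·(-285.8)]
= -40.8 kJ/mol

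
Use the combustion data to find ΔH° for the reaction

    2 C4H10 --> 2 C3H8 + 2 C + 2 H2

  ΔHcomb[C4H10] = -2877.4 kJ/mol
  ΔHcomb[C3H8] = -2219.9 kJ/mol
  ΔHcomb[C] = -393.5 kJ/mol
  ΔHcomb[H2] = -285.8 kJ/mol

ΔH° = 43.6 kJ/mol

With combustion enthalpies, reactants minus products:
= [2·(-2877.4)] − [2·(-2219.9) + 2·(-393.5) + 2·(-285.8)]
= 43.6 kJ/mol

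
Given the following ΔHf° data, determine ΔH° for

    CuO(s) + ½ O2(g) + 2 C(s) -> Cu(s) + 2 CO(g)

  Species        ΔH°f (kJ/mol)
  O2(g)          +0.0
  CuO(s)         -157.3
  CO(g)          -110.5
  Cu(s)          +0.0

ΔH° = -63.7 kJ/mol

Products: 1·(+0.0) + 2·(-110.5) = -221.0
Reactants: 1·(-157.3) + 1/2·(+0.0) + 2·(+0.0) = -157.3
ΔH° = (-221.0) − (-157.3) = -63.7 kJ/mol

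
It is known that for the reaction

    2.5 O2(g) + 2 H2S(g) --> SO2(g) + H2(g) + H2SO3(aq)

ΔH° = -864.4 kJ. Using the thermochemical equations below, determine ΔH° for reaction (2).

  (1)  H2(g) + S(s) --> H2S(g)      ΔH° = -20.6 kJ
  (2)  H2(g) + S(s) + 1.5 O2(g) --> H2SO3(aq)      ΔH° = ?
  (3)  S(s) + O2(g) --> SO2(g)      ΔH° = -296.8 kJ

ΔH° = -608.8 kJ

(1) reversed and × 2 (reverse to put H2S(g) on the reactant side; scale by 2 for the 2 H2S(g)): (-2)·(-20.6) = +41.2 kJ
(2) as written (H2SO3(aq) already on the product side): contributes x
(3) as written (SO2(g) already on the product side): -296.8 kJ
-864.4 = (+41.2) + (-296.8) + x
x = (-864.4 − (-255.6)) / (1) = -608.8 kJ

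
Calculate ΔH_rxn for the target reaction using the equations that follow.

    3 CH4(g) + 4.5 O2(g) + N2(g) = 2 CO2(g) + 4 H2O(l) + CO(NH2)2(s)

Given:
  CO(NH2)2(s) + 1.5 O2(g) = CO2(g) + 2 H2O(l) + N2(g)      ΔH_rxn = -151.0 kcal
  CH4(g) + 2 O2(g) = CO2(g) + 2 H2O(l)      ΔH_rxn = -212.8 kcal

ΔH_rxn = -487.4 kcal

equation 1 reversed (reverse to put CO(NH2)2(s) on the product side): +151.0 kcal
equation 2 × 3 (scale by 3 for the 3 CH4(g)): (3)·(-212.8) = -638.4 kcal
ΔH_rxn = (+151.0) + (-638.4) = -487.4 kcal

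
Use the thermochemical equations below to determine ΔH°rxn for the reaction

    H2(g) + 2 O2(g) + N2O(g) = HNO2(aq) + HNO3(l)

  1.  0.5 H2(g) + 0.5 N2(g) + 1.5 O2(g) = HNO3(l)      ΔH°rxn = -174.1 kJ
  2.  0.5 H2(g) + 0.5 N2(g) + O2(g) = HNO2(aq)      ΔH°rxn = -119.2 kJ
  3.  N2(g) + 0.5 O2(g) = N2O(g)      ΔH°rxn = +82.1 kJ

eq. 1 as written: -174.1 kJ
eq. 2 as written: -119.2 kJ
eq. 3 reversed: -82.1 kJ
Since enthalpy is a state function, ΔH°rxn = (-174.1) + (-119.2) + (-82.1) = -375.4 kJ

ΔH°rxn = -375.4 kJ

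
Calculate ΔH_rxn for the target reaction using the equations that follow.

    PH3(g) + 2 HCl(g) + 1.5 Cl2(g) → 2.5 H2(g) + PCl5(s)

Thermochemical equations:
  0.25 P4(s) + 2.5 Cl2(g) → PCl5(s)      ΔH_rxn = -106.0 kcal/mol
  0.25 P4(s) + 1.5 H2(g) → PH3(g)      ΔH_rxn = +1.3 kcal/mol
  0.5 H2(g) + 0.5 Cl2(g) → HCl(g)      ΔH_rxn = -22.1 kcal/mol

ΔH_rxn = -63.1 kcal/mol

equation 1 as written: -106.0 kcal/mol
equation 2 reversed: -1.3 kcal/mol
equation 3 reversed and × 2: (-2)·(-22.1) = +44.2 kcal/mol
ΔH_rxn = (-106.0) + (-1.3) + (+44.2) = -63.1 kcal/mol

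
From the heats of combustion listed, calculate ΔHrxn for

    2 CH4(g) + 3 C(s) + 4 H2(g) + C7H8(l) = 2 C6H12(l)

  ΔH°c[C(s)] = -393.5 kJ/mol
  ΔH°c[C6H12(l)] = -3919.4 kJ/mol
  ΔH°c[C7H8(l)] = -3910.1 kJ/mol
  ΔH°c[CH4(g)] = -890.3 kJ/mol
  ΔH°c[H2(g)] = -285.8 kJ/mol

ΔHrxn = -175.6 kJ/mol

With combustion enthalpies, reactants minus products:
= [2·(-890.3) + 3·(-393.5) + 4·(-285.8) + 1·(-3910.1)] − [2·(-3919.4)]
= -175.6 kJ/mol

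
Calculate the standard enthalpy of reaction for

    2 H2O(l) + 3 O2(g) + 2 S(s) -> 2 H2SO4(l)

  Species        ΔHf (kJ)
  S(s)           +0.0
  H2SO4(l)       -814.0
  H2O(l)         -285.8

ΔH°rxn = Σ nΔHf°(products) − Σ nΔHf°(reactants).
Products: 2·(-814.0) = -1628.0
Reactants: 2·(-285.8) + 3·(+0.0) + 2·(+0.0) = -571.6
ΔH° = (-1628.0) − (-571.6) = -1056.4 kJ

ΔH° = -1056.4 kJ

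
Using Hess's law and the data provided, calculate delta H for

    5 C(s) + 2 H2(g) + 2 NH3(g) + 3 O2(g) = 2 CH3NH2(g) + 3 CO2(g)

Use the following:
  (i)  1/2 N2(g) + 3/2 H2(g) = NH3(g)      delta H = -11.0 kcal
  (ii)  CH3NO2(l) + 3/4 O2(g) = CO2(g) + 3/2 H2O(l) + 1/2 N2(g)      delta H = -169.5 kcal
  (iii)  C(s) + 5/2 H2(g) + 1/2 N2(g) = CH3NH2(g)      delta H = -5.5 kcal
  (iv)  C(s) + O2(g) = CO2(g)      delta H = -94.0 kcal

delta H = -271.0 kcal

(i) reversed and × 2: (-2)·(-11.0) = +22.0 kcal
(ii): not needed.
(iii) × 2: (2)·(-5.5) = -11.0 kcal
(iv) × 3: (3)·(-94.0) = -282.0 kcal
delta H = (-2)·(-11.0) + (2)·(-5.5) + (3)·(-94.0) = -271.0 kcal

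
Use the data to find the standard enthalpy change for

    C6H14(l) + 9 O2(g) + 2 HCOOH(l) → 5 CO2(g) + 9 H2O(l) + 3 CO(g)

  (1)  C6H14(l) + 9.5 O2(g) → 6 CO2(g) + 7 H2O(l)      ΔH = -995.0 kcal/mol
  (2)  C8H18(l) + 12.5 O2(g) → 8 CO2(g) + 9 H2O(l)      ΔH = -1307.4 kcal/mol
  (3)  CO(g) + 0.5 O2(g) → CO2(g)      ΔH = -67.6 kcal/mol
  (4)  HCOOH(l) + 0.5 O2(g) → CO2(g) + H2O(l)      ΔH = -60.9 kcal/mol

ΔH = -914.0 kcal/mol

(1) as written: -995.0 kcal/mol
(2): not needed.
(3) reversed and × 3: (-3)·(-67.6) = +202.8 kcal/mol
(4) × 2: (2)·(-60.9) = -121.8 kcal/mol
Since enthalpy is a state function, ΔH = (-995.0) + (+202.8) + (-121.8) = -914.0 kcal/mol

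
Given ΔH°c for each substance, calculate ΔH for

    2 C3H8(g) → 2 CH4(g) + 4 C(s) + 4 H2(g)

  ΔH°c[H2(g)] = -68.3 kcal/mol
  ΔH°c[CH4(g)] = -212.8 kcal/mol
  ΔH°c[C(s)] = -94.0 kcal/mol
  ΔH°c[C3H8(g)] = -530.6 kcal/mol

ΔH = 13.6 kcal/mol

Using ΔH = Σ nΔHc°(reactants) − Σ nΔHc°(products):
= [2·(-530.6)] − [2·(-212.8) + 4·(-94.0) + 4·(-68.3)]
= 13.6 kcal/mol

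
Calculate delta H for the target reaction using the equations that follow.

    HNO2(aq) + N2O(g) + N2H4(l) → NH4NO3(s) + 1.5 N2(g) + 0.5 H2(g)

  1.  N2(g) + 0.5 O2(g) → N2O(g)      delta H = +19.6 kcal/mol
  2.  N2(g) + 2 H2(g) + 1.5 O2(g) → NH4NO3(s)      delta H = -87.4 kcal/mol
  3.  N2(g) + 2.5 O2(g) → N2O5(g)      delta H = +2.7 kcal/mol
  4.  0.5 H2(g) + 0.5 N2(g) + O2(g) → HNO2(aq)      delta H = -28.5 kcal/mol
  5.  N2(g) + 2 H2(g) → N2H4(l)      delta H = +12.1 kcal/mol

delta H = -90.6 kcal/mol

eq. 1 reversed (N2O(g) must end up as a reactant): -19.6 kcal/mol
eq. 2 as written (NH4NO3(s) already on the product side): -87.4 kcal/mol
eq. 3: not needed (N2O5(g) appears nowhere else).
eq. 4 reversed (reverse to put HNO2(aq) on the reactant side): +28.5 kcal/mol
eq. 5 reversed (N2H4(l) must end up as a reactant): -12.1 kcal/mol
delta H = (-1)·(+19.6) + (1)·(-87.4) + (-1)·(-28.5) + (-1)·(+12.1) = -90.6 kcal/mol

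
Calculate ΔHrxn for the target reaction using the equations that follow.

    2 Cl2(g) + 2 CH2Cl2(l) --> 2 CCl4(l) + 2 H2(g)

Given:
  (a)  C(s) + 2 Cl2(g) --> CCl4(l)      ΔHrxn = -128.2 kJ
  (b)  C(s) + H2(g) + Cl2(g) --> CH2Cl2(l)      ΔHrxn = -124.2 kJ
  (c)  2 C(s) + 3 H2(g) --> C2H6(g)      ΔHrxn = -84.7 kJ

(a) × 2 (scale by 2 for the 2 CCl4(l)): (2)·(-128.2) = -256.4 kJ
(b) reversed and × 2 (CH2Cl2(l) must end up as a reactant; ×2 to match 2 CH2Cl2(l) in the target): (-2)·(-124.2) = +248.4 kJ
(c): not needed (C2H6(g) appears nowhere else).
ΔHrxn = (2)·(-128.2) + (-2)·(-124.2) = -8.0 kJ

ΔHrxn = -8.0 kJ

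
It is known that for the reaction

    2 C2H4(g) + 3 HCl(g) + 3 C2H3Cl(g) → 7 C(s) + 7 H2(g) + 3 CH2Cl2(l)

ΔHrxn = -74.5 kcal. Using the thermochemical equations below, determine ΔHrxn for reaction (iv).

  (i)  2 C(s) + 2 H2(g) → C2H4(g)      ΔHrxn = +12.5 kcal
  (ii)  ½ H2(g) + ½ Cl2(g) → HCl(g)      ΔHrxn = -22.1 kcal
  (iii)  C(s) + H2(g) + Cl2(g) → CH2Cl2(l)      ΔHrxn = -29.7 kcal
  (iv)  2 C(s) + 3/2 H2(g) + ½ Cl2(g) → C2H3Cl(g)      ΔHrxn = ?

(i) reversed and × 2: (-2)·(+12.5) = -25.0 kcal
(ii) reversed and × 3: (-3)·(-22.1) = +66.3 kcal
(iii) × 3: (3)·(-29.7) = -89.1 kcal
(iv) reversed and × 3: contributes −3·x
-74.5 = (-25.0) + (+66.3) + (-89.1) − 3·x
x = (-74.5 − (-47.8)) / (-3) = 8.9 kcal

ΔHrxn = 8.9 kcal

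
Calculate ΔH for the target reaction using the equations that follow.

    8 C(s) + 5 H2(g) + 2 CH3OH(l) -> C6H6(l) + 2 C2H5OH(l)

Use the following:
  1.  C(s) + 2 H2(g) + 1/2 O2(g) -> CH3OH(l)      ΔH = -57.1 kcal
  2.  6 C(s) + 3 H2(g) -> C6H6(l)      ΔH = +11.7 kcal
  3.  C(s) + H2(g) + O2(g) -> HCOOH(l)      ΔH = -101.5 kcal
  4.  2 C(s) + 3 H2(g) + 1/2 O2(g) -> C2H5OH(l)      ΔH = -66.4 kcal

ΔH = -6.9 kcal

eq. 1 reversed and × 2: (-2)·(-57.1) = +114.2 kcal
eq. 2 as written: +11.7 kcal
eq. 3: not needed.
eq. 4 × 2: (2)·(-66.4) = -132.8 kcal
Since enthalpy is a state function, ΔH = (-2)·(-57.1) + (1)·(+11.7) + (2)·(-66.4) = -6.9 kcal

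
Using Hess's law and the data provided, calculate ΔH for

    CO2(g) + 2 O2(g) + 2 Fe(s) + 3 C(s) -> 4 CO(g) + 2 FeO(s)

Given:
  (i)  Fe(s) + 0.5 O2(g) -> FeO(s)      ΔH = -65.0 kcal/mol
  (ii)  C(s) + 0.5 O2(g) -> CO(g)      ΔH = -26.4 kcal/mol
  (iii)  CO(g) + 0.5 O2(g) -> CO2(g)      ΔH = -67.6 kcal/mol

(i) × 2: (2)·(-65.0) = -130.0 kcal/mol
(ii) × 3: (3)·(-26.4) = -79.2 kcal/mol
(iii) reversed: +67.6 kcal/mol
Since enthalpy is a state function, ΔH = (-130.0) + (-79.2) + (+67.6) = -141.6 kcal/mol

ΔH = -141.6 kcal/mol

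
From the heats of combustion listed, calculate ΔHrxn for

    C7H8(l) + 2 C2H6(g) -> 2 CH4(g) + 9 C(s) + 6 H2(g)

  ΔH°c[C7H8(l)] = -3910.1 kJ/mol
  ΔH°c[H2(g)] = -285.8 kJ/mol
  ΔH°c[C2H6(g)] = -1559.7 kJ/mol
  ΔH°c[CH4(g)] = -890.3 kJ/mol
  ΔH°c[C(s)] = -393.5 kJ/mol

ΔHrxn = 7.4 kJ/mol

With combustion enthalpies, reactants minus products:
= [1·(-3910.1) + 2·(-1559.7)] − [2·(-890.3) + 9·(-393.5) + 6·(-285.8)]
= 7.4 kJ/mol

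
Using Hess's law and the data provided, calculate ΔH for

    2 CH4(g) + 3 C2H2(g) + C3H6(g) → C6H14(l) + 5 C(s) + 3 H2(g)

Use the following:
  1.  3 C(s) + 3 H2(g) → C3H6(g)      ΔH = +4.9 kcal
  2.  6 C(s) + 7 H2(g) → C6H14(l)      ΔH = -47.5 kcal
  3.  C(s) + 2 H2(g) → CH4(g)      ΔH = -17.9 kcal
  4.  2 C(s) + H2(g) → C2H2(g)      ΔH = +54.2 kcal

ΔH = -179.2 kcal

eq. 1 reversed (reverse to put C3H6(g) on the reactant side): -4.9 kcal
eq. 2 as written (C6H14(l) already on the product side): -47.5 kcal
eq. 3 reversed and × 2 (CH4(g) must end up as a reactant; scale by 2 for the 2 CH4(g)): (-2)·(-17.9) = +35.8 kcal
eq. 4 reversed and × 3 (reverse to put C2H2(g) on the reactant side; ×3 to match 3 C2H2(g) in the target): (-3)·(+54.2) = -162.6 kcal
ΔH = (-4.9) + (-47.5) + (+35.8) + (-162.6) = -179.2 kcal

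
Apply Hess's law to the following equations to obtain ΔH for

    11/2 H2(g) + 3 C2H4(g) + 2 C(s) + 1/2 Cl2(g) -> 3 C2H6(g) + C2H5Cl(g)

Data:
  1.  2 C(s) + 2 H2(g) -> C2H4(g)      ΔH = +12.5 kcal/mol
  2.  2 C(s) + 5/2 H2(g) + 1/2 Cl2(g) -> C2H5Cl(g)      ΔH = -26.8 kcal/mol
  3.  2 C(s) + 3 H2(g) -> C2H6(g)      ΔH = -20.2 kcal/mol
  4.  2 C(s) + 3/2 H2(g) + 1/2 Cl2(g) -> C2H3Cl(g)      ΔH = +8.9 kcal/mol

ΔH = -124.9 kcal/mol

eq. 1 reversed and × 3: (-3)·(+12.5) = -37.5 kcal/mol
eq. 2 as written: -26.8 kcal/mol
eq. 3 × 3: (3)·(-20.2) = -60.6 kcal/mol
eq. 4: not needed.
ΔH = (-37.5) + (-26.8) + (-60.6) = -124.9 kcal/mol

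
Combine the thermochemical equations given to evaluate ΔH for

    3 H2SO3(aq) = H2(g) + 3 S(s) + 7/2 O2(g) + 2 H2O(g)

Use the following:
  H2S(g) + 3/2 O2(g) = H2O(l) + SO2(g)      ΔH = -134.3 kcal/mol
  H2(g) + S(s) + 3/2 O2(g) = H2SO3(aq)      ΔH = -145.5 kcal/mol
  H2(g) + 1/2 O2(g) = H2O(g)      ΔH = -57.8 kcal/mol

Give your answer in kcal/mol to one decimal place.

ΔH = 320.9 kcal/mol

equation 1: not needed.
equation 2 reversed and × 3: (-3)·(-145.5) = +436.5 kcal/mol
equation 3 × 2: (2)·(-57.8) = -115.6 kcal/mol
ΔH = (+436.5) + (-115.6) = 320.9 kcal/mol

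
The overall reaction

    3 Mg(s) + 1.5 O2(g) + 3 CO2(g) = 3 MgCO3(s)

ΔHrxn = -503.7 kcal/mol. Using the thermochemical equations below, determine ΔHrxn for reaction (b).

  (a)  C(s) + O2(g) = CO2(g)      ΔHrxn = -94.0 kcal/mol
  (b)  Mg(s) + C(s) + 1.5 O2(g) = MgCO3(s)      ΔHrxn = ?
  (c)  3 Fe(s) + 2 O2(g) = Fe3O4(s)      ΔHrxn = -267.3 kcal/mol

ΔHrxn = -261.9 kcal/mol

(a) reversed and × 3: (-3)·(-94.0) = +282.0 kcal/mol
(b) × 3: contributes 3·x
(c): not needed.
-503.7 = (+282.0) + 3·x
x = (-503.7 − (+282.0)) / (3) = -261.9 kcal/mol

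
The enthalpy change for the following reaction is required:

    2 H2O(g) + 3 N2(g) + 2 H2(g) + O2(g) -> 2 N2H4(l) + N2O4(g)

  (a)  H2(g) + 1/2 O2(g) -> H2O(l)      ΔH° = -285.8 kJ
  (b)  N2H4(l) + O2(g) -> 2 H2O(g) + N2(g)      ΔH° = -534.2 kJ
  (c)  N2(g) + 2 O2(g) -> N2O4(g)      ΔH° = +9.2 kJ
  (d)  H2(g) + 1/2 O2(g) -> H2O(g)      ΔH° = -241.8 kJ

ΔH° = 594.0 kJ

(a): not needed (H2O(l) appears nowhere else).
(b) reversed and × 2 (reverse to put N2H4(l) on the product side; ×2 to match 2 N2H4(l) in the target): (-2)·(-534.2) = +1068.4 kJ
(c) as written (N2O4(g) already on the product side): +9.2 kJ
(d) × 2: (2)·(-241.8) = -483.6 kJ
Since enthalpy is a state function, ΔH° = (-2)·(-534.2) + (1)·(+9.2) + (2)·(-241.8) = 594.0 kJ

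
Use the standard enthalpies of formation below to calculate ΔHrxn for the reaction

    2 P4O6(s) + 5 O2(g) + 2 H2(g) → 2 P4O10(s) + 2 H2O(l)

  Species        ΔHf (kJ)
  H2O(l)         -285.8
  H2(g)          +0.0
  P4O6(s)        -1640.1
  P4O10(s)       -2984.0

ΔHrxn = -3259.4 kJ

ΔH°rxn = Σ nΔHf°(products) − Σ nΔHf°(reactants).
Products: 2·(-2984.0) + 2·(-285.8) = -6539.6
Reactants: 2·(-1640.1) + 5·(+0.0) + 2·(+0.0) = -3280.2
ΔHrxn = (-6539.6) − (-3280.2) = -3259.4 kJ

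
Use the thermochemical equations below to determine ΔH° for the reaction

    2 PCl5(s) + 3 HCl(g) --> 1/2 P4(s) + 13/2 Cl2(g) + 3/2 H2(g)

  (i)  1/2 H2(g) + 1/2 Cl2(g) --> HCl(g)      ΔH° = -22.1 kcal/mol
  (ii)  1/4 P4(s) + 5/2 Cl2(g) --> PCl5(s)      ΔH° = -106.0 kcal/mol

ΔH° = 278.3 kcal/mol

(i) reversed and × 3: (-3)·(-22.1) = +66.3 kcal/mol
(ii) reversed and × 2: (-2)·(-106.0) = +212.0 kcal/mol
Combining the equations, ΔH° = (+66.3) + (+212.0) = 278.3 kcal/mol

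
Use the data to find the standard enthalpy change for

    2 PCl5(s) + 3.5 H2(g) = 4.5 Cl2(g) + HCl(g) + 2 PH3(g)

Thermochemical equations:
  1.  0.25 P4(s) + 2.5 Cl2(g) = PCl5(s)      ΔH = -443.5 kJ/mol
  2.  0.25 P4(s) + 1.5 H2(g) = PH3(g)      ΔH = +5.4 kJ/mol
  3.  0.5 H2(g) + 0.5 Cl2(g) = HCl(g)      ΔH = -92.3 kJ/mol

eq. 1 reversed and × 2: (-2)·(-443.5) = +887.0 kJ/mol
eq. 2 × 2: (2)·(+5.4) = +10.8 kJ/mol
eq. 3 as written: -92.3 kJ/mol
Combining the equations, ΔH = (+887.0) + (+10.8) + (-92.3) = 805.5 kJ/mol

ΔH = 805.5 kJ/mol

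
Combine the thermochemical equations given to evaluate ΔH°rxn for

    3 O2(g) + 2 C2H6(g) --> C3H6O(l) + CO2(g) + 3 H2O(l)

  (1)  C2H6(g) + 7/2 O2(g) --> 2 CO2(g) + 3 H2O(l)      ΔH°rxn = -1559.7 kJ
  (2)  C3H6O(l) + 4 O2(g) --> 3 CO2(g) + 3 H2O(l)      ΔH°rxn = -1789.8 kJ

(1) × 2: (2)·(-1559.7) = -3119.4 kJ
(2) reversed: +1789.8 kJ
ΔH°rxn = (-3119.4) + (+1789.8) = -1329.6 kJ

ΔH°rxn = -1329.6 kJ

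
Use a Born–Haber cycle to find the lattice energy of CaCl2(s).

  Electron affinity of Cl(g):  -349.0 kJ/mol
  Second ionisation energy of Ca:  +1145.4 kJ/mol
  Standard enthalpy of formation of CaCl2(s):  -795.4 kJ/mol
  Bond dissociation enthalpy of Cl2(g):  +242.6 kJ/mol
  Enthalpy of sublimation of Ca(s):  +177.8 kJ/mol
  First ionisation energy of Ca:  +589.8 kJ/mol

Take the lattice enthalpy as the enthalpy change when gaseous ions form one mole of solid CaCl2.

U = -2253.0 kJ/mol

ΔHf° = 1·ΔHsub + 1·(ΣIE) + 1·D(Cl2) + 2·EA + U
-795.4 = 1·(+177.8) + 1·(+1735.2) + 1·(+242.6) + 2·(-349.0) + U
U = -795.4 − (+1457.6) = -2253.0 kJ/mol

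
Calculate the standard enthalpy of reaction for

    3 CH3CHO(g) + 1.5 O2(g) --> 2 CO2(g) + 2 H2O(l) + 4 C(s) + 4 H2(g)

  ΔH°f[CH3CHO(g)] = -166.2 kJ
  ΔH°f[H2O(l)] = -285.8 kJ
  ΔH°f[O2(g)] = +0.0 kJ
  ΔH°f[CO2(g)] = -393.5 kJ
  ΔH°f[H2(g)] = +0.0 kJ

ΔH°rxn = Σ nΔHf°(products) − Σ nΔHf°(reactants).
Products: 2·(-393.5) + 2·(-285.8) + 4·(+0.0) + 4·(+0.0) = -1358.6
Reactants: 3·(-166.2) + 3/2·(+0.0) = -498.6
ΔH_rxn = (-1358.6) − (-498.6) = -860.0 kJ

ΔH_rxn = -860.0 kJ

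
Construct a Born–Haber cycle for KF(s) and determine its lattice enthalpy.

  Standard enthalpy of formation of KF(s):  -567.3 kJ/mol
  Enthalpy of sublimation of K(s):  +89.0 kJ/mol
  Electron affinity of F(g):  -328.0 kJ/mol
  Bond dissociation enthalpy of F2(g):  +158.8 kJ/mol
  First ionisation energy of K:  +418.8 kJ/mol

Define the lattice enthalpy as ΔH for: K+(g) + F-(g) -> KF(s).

ΔHf° = 1·ΔHsub + 1·(ΣIE) + 1/2·D(F2) + 1·EA + U
-567.3 = 1·(+89.0) + 1·(+418.8) + 1/2·(+158.8) + 1·(-328.0) + U
U = -567.3 − (+259.2) = -826.5 kJ/mol

U = -826.5 kJ/mol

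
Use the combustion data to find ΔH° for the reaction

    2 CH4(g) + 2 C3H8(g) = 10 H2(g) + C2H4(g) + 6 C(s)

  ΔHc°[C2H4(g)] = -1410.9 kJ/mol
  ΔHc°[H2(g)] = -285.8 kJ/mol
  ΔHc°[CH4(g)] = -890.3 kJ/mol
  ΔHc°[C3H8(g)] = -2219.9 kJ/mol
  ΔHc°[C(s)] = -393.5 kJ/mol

With combustion enthalpies, reactants minus products:
= [2·(-890.3) + 2·(-2219.9)] − [10·(-285.8) + 1·(-1410.9) + 6·(-393.5)]
= 409.5 kJ/mol

ΔH° = 409.5 kJ/mol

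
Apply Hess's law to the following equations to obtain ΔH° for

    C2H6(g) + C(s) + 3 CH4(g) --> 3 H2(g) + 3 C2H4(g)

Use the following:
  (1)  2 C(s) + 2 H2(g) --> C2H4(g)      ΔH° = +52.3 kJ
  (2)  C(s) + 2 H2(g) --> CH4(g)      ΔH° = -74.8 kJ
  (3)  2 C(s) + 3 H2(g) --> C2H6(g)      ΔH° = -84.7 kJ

ΔH° = 466.0 kJ

(1) × 3: (3)·(+52.3) = +156.9 kJ
(2) reversed and × 3: (-3)·(-74.8) = +224.4 kJ
(3) reversed: +84.7 kJ
Combining the equations, ΔH° = (+156.9) + (+224.4) + (+84.7) = 466.0 kJ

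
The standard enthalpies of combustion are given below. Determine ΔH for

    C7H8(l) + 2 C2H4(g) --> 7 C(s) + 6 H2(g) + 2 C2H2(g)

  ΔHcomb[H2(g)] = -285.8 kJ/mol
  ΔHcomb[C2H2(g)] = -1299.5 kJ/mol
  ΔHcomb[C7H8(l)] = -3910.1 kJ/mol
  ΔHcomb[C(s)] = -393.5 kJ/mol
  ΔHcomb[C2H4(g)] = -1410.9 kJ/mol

With combustion enthalpies, reactants minus products:
= [1·(-3910.1) + 2·(-1410.9)] − [7·(-393.5) + 6·(-285.8) + 2·(-1299.5)]
= 336.4 kJ/mol

ΔH = 336.4 kJ/mol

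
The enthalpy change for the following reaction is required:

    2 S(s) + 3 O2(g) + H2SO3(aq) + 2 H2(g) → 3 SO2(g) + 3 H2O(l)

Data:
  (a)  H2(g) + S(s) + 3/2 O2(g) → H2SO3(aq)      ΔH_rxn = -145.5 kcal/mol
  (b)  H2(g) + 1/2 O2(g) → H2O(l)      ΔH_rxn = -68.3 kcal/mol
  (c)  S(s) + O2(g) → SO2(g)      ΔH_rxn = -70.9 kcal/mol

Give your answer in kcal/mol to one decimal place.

(a) reversed (H2SO3(aq) must end up as a reactant): +145.5 kcal/mol
(b) × 3 (×3 to match 3 H2O(l) in the target): (3)·(-68.3) = -204.9 kcal/mol
(c) × 3 (×3 to match 3 SO2(g) in the target): (3)·(-70.9) = -212.7 kcal/mol
Combining the equations, ΔH_rxn = (-1)·(-145.5) + (3)·(-68.3) + (3)·(-70.9) = -272.1 kcal/mol

ΔH_rxn = -272.1 kcal/mol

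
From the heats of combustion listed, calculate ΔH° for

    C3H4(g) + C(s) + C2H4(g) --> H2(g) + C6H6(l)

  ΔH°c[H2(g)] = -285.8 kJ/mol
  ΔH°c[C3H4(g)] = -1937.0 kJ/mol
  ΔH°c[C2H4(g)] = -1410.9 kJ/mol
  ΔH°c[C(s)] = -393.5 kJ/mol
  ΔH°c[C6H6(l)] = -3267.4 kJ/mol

Using ΔH = Σ nΔHc°(reactants) − Σ nΔHc°(products):
= [1·(-1937.0) + 1·(-393.5) + 1·(-1410.9)] − [1·(-285.8) + 1·(-3267.4)]
= -188.2 kJ/mol

ΔH° = -188.2 kJ/mol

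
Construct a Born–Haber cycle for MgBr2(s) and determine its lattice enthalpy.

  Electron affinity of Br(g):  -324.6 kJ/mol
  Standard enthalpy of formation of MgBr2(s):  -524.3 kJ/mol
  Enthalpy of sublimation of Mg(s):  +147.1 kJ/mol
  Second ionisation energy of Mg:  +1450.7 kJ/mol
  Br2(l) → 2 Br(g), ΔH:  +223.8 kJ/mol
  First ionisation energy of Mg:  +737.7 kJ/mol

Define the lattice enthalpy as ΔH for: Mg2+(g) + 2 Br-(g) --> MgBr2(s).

ΔHf° = 1·ΔHsub + 1·(ΣIE) + 1·D(Br2) + 2·EA + U
-524.3 = 1·(+147.1) + 1·(+2188.4) + 1·(+223.8) + 2·(-324.6) + U
U = -524.3 − (+1910.1) = -2434.4 kJ/mol

U = -2434.4 kJ/mol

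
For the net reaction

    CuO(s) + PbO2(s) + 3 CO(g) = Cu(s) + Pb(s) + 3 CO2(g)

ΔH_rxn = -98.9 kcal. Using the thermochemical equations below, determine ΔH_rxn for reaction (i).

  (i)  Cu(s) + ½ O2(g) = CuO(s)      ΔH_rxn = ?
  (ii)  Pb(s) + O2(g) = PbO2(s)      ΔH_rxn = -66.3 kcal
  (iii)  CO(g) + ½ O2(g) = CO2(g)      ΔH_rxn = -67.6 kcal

(i) reversed: contributes −x
(ii) reversed: +66.3 kcal
(iii) × 3: (3)·(-67.6) = -202.8 kcal
-98.9 = (+66.3) + (-202.8) − x
x = (-98.9 − (-136.5)) / (-1) = -37.6 kcal

ΔH_rxn = -37.6 kcal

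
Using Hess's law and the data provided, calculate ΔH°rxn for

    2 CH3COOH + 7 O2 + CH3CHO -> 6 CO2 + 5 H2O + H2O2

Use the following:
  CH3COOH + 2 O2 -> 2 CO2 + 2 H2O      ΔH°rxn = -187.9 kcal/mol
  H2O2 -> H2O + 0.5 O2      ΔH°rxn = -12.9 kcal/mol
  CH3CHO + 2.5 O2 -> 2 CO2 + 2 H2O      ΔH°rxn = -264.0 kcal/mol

equation 1 × 2 (scale by 2 for the 2 CH3COOH): (2)·(-187.9) = -375.8 kcal/mol
equation 2 reversed (reverse to put H2O2 on the product side): +12.9 kcal/mol
equation 3 as written (CH3CHO already on the reactant side): -264.0 kcal/mol
ΔH°rxn = (2)·(-187.9) + (-1)·(-12.9) + (1)·(-264.0) = -626.9 kcal/mol

ΔH°rxn = -626.9 kcal/mol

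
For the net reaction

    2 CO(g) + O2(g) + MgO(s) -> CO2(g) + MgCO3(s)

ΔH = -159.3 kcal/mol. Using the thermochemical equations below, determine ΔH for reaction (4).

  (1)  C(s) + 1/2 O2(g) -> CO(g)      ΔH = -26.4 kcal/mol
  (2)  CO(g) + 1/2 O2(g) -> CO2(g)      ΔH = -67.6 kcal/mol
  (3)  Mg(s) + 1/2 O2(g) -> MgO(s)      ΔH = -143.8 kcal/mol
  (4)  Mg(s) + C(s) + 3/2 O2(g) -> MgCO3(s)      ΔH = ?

ΔH = -261.9 kcal/mol

(1) reversed: +26.4 kcal/mol
(2) as written (CO2(g) already on the product side): -67.6 kcal/mol
(3) reversed (reverse to put MgO(s) on the reactant side): +143.8 kcal/mol
(4) as written (MgCO3(s) already on the product side): contributes x
-159.3 = (+26.4) + (-67.6) + (+143.8) + x
x = (-159.3 − (+102.6)) / (1) = -261.9 kcal/mol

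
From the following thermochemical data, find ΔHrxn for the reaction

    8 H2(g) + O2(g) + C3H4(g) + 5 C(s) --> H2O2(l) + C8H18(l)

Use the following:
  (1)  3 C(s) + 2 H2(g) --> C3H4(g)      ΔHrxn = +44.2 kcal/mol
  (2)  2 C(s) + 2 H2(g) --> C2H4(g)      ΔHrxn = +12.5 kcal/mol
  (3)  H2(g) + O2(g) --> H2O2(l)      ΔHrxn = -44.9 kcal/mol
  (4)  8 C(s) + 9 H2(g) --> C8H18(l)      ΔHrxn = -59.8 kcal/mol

ΔHrxn = -148.9 kcal/mol

(1) reversed (reverse to put C3H4(g) on the reactant side): -44.2 kcal/mol
(2): not needed (C2H4(g) appears nowhere else).
(3) as written (H2O2(l) already on the product side): -44.9 kcal/mol
(4) as written (C8H18(l) already on the product side): -59.8 kcal/mol
Since enthalpy is a state function, ΔHrxn = (-1)·(+44.2) + (1)·(-44.9) + (1)·(-59.8) = -148.9 kcal/mol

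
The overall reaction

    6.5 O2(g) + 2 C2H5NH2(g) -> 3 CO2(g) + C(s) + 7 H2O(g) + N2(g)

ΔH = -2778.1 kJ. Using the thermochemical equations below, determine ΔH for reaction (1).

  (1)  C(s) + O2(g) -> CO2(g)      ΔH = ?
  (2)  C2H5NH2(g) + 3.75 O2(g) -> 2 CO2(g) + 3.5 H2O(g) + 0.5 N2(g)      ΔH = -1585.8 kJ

ΔH = -393.5 kJ

(1) reversed: contributes −x
(2) × 2: (2)·(-1585.8) = -3171.6 kJ
-2778.1 = (-3171.6) − x
x = (-2778.1 − (-3171.6)) / (-1) = -393.5 kJ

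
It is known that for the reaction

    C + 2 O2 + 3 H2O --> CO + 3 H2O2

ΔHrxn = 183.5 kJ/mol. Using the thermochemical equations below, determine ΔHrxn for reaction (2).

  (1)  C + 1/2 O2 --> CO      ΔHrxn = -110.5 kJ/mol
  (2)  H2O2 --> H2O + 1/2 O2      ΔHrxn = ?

(1) as written (CO already on the product side): -110.5 kJ/mol
(2) reversed and × 3 (H2O2 must end up as a product; scale by 3 for the 3 H2O2): contributes −3·x
+183.5 = (-110.5) − 3·x
x = (+183.5 − (-110.5)) / (-3) = -98.0 kJ/mol

ΔHrxn = -98.0 kJ/mol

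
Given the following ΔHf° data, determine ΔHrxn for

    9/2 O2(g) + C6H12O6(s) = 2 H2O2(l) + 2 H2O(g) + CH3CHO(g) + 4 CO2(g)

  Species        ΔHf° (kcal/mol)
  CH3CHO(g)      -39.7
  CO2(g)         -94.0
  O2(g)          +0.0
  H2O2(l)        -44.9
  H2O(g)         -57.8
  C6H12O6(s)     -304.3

Products: 2·(-44.9) + 2·(-57.8) + 1·(-39.7) + 4·(-94.0) = -621.1
Reactants: 9/2·(+0.0) + 1·(-304.3) = -304.3
ΔHrxn = (-621.1) − (-304.3) = -316.8 kcal/mol

ΔHrxn = -316.8 kcal/mol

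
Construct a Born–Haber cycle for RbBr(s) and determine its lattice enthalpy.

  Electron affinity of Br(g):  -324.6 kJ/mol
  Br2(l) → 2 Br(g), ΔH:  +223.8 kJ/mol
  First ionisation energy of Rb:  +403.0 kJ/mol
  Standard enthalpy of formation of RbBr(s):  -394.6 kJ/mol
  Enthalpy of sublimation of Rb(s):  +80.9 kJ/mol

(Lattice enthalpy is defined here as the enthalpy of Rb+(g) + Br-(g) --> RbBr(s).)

ΔHf° = 1·ΔHsub + 1·(ΣIE) + 1/2·D(Br2) + 1·EA + U
-394.6 = 1·(+80.9) + 1·(+403.0) + 1/2·(+223.8) + 1·(-324.6) + U
U = -394.6 − (+271.2) = -665.8 kJ/mol

U = -665.8 kJ/mol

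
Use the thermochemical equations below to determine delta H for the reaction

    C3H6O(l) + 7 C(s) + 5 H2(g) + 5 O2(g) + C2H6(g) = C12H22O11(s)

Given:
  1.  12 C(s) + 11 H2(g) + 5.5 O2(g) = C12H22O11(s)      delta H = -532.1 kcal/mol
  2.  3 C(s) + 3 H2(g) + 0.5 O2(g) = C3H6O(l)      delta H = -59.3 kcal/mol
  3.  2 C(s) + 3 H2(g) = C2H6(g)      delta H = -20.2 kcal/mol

delta H = -452.6 kcal/mol

eq. 1 as written (C12H22O11(s) already on the product side): -532.1 kcal/mol
eq. 2 reversed (reverse to put C3H6O(l) on the reactant side): +59.3 kcal/mol
eq. 3 reversed (C2H6(g) must end up as a reactant): +20.2 kcal/mol
By Hess's law, delta H = (1)·(-532.1) + (-1)·(-59.3) + (-1)·(-20.2) = -452.6 kcal/mol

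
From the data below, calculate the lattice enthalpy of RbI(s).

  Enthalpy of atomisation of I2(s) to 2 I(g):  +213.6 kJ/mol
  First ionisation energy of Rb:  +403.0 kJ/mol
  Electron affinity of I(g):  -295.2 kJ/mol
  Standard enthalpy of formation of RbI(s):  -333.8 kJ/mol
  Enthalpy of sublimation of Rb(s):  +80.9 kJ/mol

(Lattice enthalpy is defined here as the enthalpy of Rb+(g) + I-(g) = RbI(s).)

U = -629.3 kJ/mol

ΔHf° = 1·ΔHsub + 1·(ΣIE) + 1/2·D(I2) + 1·EA + U
-333.8 = 1·(+80.9) + 1·(+403.0) + 1/2·(+213.6) + 1·(-295.2) + U
U = -333.8 − (+295.5) = -629.3 kJ/mol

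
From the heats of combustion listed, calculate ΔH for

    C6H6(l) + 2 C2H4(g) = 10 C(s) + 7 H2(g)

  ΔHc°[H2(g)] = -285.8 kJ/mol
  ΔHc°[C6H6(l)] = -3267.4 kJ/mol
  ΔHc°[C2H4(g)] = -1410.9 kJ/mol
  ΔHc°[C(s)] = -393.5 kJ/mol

ΔH = -153.6 kJ/mol

Using ΔH = Σ nΔHc°(reactants) − Σ nΔHc°(products):
= [1·(-3267.4) + 2·(-1410.9)] − [10·(-393.5) + 7·(-285.8)]
= -153.6 kJ/mol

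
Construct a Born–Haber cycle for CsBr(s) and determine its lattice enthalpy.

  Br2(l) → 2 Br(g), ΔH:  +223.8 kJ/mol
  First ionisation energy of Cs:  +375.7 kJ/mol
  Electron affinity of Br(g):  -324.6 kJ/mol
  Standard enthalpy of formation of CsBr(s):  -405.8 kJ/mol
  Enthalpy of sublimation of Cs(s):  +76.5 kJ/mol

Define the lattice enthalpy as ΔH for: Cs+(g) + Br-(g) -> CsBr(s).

U = -645.3 kJ/mol

ΔHf° = 1·ΔHsub + 1·(ΣIE) + 1/2·D(Br2) + 1·EA + U
-405.8 = 1·(+76.5) + 1·(+375.7) + 1/2·(+223.8) + 1·(-324.6) + U
U = -405.8 − (+239.5) = -645.3 kJ/mol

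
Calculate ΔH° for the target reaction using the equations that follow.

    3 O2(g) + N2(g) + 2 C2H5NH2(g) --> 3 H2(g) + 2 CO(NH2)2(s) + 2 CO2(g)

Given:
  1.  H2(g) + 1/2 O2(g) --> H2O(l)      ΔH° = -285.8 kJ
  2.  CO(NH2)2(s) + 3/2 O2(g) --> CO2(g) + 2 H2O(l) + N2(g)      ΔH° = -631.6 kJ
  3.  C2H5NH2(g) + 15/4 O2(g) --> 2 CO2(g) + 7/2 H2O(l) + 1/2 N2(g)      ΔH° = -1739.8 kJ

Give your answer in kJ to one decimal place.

ΔH° = -1359.0 kJ

eq. 1 reversed and × 3 (reverse to put H2(g) on the product side; ×3 to match 3 H2(g) in the target): (-3)·(-285.8) = +857.4 kJ
eq. 2 reversed and × 2 (CO(NH2)2(s) must end up as a product; scale by 2 for the 2 CO(NH2)2(s)): (-2)·(-631.6) = +1263.2 kJ
eq. 3 × 2 (×2 to match 2 C2H5NH2(g) in the target): (2)·(-1739.8) = -3479.6 kJ
Since enthalpy is a state function, ΔH° = (+857.4) + (+1263.2) + (-3479.6) = -1359.0 kJ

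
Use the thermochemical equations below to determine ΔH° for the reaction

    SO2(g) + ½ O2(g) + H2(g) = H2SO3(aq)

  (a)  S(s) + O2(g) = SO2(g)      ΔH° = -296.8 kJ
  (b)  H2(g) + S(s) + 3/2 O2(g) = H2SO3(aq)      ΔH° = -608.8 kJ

ΔH° = -312.0 kJ

(a) reversed (SO2(g) must end up as a reactant): +296.8 kJ
(b) as written (H2SO3(aq) already on the product side): -608.8 kJ
Summing the manipulated equations, ΔH° = (+296.8) + (-608.8) = -312.0 kJ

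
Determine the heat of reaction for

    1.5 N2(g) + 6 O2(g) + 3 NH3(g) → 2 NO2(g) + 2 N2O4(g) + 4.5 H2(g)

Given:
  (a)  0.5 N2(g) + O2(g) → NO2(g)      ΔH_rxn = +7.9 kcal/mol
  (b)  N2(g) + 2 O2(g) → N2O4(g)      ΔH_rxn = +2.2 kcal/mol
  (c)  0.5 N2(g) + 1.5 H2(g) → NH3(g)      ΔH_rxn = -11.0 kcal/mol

ΔH_rxn = 53.2 kcal/mol

(a) × 2: (2)·(+7.9) = +15.8 kcal/mol
(b) × 2: (2)·(+2.2) = +4.4 kcal/mol
(c) reversed and × 3: (-3)·(-11.0) = +33.0 kcal/mol
By Hess's law, ΔH_rxn = (+15.8) + (+4.4) + (+33.0) = 53.2 kcal/mol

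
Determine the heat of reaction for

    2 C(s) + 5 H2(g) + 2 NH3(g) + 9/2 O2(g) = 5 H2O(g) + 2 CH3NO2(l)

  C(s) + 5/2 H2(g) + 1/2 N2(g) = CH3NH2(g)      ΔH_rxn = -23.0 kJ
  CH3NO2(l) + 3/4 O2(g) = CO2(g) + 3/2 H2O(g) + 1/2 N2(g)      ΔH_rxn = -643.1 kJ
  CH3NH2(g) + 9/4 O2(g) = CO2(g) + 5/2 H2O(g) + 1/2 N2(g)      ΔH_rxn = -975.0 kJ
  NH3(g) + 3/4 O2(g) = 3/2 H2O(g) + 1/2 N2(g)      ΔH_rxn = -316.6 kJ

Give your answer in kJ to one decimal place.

ΔH_rxn = -1343.0 kJ

equation 1 × 2: (2)·(-23.0) = -46.0 kJ
equation 2 reversed and × 2: (-2)·(-643.1) = +1286.2 kJ
equation 3 × 2: (2)·(-975.0) = -1950.0 kJ
equation 4 × 2: (2)·(-316.6) = -633.2 kJ
ΔH_rxn = (-46.0) + (+1286.2) + (-1950.0) + (-633.2) = -1343.0 kJ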